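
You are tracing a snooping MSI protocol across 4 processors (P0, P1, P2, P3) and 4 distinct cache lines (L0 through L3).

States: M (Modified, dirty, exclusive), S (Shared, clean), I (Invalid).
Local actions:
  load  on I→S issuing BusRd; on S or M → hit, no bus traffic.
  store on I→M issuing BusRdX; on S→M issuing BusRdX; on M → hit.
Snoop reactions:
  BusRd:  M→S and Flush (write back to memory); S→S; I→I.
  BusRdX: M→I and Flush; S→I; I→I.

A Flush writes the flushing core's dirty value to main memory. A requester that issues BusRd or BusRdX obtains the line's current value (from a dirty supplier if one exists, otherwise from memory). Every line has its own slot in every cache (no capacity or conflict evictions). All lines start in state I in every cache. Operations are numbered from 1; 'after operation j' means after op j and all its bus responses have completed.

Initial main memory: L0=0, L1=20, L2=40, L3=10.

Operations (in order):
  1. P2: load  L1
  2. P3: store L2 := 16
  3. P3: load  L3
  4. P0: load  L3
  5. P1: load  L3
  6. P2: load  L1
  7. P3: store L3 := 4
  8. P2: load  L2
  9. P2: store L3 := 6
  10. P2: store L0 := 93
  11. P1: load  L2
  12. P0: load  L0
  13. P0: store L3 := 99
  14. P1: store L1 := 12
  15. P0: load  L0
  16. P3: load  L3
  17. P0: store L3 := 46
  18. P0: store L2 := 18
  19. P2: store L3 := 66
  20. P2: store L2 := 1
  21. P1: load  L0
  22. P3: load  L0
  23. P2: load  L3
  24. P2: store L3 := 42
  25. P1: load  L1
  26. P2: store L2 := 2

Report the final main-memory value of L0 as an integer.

[1] P2: load  L1 | P0:I, P1:I, P2:S(20), P3:I | bus: BusRd
[2] P3: store L2 := 16 | P0:I, P1:I, P2:I, P3:M(16) | bus: BusRdX
[3] P3: load  L3 | P0:I, P1:I, P2:I, P3:S(10) | bus: BusRd
[4] P0: load  L3 | P0:S(10), P1:I, P2:I, P3:S(10) | bus: BusRd
[5] P1: load  L3 | P0:S(10), P1:S(10), P2:I, P3:S(10) | bus: BusRd
[6] P2: load  L1 | P0:I, P1:I, P2:S(20), P3:I | bus: none
[7] P3: store L3 := 4 | P0:I, P1:I, P2:I, P3:M(4) | bus: BusRdX
[8] P2: load  L2 | P0:I, P1:I, P2:S(16), P3:S(16) | bus: BusRd,Flush
[9] P2: store L3 := 6 | P0:I, P1:I, P2:M(6), P3:I | bus: BusRdX,Flush
[10] P2: store L0 := 93 | P0:I, P1:I, P2:M(93), P3:I | bus: BusRdX
[11] P1: load  L2 | P0:I, P1:S(16), P2:S(16), P3:S(16) | bus: BusRd
[12] P0: load  L0 | P0:S(93), P1:I, P2:S(93), P3:I | bus: BusRd,Flush
[13] P0: store L3 := 99 | P0:M(99), P1:I, P2:I, P3:I | bus: BusRdX,Flush
[14] P1: store L1 := 12 | P0:I, P1:M(12), P2:I, P3:I | bus: BusRdX
[15] P0: load  L0 | P0:S(93), P1:I, P2:S(93), P3:I | bus: none
[16] P3: load  L3 | P0:S(99), P1:I, P2:I, P3:S(99) | bus: BusRd,Flush
[17] P0: store L3 := 46 | P0:M(46), P1:I, P2:I, P3:I | bus: BusRdX
[18] P0: store L2 := 18 | P0:M(18), P1:I, P2:I, P3:I | bus: BusRdX
[19] P2: store L3 := 66 | P0:I, P1:I, P2:M(66), P3:I | bus: BusRdX,Flush
[20] P2: store L2 := 1 | P0:I, P1:I, P2:M(1), P3:I | bus: BusRdX,Flush
[21] P1: load  L0 | P0:S(93), P1:S(93), P2:S(93), P3:I | bus: BusRd
[22] P3: load  L0 | P0:S(93), P1:S(93), P2:S(93), P3:S(93) | bus: BusRd
[23] P2: load  L3 | P0:I, P1:I, P2:M(66), P3:I | bus: none
[24] P2: store L3 := 42 | P0:I, P1:I, P2:M(42), P3:I | bus: none
[25] P1: load  L1 | P0:I, P1:M(12), P2:I, P3:I | bus: none
[26] P2: store L2 := 2 | P0:I, P1:I, P2:M(2), P3:I | bus: none

memory[L0] = 93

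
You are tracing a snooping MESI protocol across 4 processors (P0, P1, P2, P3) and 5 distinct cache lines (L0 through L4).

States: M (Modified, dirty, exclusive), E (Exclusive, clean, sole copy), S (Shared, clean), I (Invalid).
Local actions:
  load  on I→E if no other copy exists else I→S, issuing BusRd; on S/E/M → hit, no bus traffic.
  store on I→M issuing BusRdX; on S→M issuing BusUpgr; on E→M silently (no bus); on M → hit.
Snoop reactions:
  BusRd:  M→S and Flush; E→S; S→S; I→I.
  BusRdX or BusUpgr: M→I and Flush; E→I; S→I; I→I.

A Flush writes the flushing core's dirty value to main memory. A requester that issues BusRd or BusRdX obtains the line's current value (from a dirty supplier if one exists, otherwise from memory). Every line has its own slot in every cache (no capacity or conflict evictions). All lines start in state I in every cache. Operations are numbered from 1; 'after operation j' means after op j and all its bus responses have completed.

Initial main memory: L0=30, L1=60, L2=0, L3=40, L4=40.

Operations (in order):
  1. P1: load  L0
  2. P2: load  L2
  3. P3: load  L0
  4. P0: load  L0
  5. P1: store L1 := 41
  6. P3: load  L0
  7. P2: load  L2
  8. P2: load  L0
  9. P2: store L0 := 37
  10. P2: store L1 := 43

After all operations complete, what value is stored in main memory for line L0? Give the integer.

1. P1: load  L0  bus=[BusRd]  L0: P0=I P1=E P2=I P3=I  mem[L0]=30
2. P2: load  L2  bus=[BusRd]  L2: P0=I P1=I P2=E P3=I  mem[L2]=0
3. P3: load  L0  bus=[BusRd]  L0: P0=I P1=S P2=I P3=S  mem[L0]=30
4. P0: load  L0  bus=[BusRd]  L0: P0=S P1=S P2=I P3=S  mem[L0]=30
5. P1: store L1 := 41  bus=[BusRdX]  L1: P0=I P1=M P2=I P3=I  mem[L1]=60
6. P3: load  L0  bus=[-]  L0: P0=S P1=S P2=I P3=S  mem[L0]=30
7. P2: load  L2  bus=[-]  L2: P0=I P1=I P2=E P3=I  mem[L2]=0
8. P2: load  L0  bus=[BusRd]  L0: P0=S P1=S P2=S P3=S  mem[L0]=30
9. P2: store L0 := 37  bus=[BusUpgr]  L0: P0=I P1=I P2=M P3=I  mem[L0]=30
10. P2: store L1 := 43  bus=[BusRdX,Flush]  L1: P0=I P1=I P2=M P3=I  mem[L1]=41

memory[L0] = 30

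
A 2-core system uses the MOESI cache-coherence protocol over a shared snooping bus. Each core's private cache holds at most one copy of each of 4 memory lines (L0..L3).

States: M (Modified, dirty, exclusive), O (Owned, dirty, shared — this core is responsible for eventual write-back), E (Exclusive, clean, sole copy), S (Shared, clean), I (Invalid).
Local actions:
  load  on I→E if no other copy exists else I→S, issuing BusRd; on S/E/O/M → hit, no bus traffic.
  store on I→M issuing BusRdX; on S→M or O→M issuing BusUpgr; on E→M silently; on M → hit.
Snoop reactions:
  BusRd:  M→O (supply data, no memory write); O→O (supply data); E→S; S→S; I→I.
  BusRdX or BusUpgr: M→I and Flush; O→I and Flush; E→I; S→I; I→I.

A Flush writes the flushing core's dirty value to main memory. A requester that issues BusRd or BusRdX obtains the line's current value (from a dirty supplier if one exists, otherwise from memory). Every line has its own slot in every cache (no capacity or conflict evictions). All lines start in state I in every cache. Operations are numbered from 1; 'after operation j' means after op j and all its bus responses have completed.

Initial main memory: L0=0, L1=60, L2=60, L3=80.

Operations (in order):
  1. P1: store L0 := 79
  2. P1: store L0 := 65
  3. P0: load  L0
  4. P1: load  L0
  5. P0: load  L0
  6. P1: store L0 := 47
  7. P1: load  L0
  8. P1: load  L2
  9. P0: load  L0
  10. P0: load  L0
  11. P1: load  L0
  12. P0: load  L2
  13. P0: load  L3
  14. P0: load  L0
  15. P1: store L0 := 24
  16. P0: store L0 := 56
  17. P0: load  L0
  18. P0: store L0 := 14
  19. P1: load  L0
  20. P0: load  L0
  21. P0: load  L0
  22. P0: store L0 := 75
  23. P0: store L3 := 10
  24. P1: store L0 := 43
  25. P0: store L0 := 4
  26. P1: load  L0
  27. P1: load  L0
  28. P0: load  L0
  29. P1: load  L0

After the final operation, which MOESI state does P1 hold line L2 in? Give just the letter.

state = S

  op1 P1: store L0 := 79 → I/M on L0; bus BusRdX; mem=0
  op2 P1: store L0 := 65 → I/M on L0; bus (none); mem=0
  op3 P0: load  L0 → S/O on L0; bus BusRd; mem=0
  op4 P1: load  L0 → S/O on L0; bus (none); mem=0
  op5 P0: load  L0 → S/O on L0; bus (none); mem=0
  op6 P1: store L0 := 47 → I/M on L0; bus BusUpgr; mem=0
  op7 P1: load  L0 → I/M on L0; bus (none); mem=0
  op8 P1: load  L2 → I/E on L2; bus BusRd; mem=60
  op9 P0: load  L0 → S/O on L0; bus BusRd; mem=0
  op10 P0: load  L0 → S/O on L0; bus (none); mem=0
  op11 P1: load  L0 → S/O on L0; bus (none); mem=0
  op12 P0: load  L2 → S/S on L2; bus BusRd; mem=60
  op13 P0: load  L3 → E/I on L3; bus BusRd; mem=80
  op14 P0: load  L0 → S/O on L0; bus (none); mem=0
  op15 P1: store L0 := 24 → I/M on L0; bus BusUpgr; mem=0
  op16 P0: store L0 := 56 → M/I on L0; bus BusRdX Flush; mem=24
  op17 P0: load  L0 → M/I on L0; bus (none); mem=24
  op18 P0: store L0 := 14 → M/I on L0; bus (none); mem=24
  op19 P1: load  L0 → O/S on L0; bus BusRd; mem=24
  op20 P0: load  L0 → O/S on L0; bus (none); mem=24
  op21 P0: load  L0 → O/S on L0; bus (none); mem=24
  op22 P0: store L0 := 75 → M/I on L0; bus BusUpgr; mem=24
  op23 P0: store L3 := 10 → M/I on L3; bus (none); mem=80
  op24 P1: store L0 := 43 → I/M on L0; bus BusRdX Flush; mem=75
  op25 P0: store L0 := 4 → M/I on L0; bus BusRdX Flush; mem=43
  op26 P1: load  L0 → O/S on L0; bus BusRd; mem=43
  op27 P1: load  L0 → O/S on L0; bus (none); mem=43
  op28 P0: load  L0 → O/S on L0; bus (none); mem=43
  op29 P1: load  L0 → O/S on L0; bus (none); mem=43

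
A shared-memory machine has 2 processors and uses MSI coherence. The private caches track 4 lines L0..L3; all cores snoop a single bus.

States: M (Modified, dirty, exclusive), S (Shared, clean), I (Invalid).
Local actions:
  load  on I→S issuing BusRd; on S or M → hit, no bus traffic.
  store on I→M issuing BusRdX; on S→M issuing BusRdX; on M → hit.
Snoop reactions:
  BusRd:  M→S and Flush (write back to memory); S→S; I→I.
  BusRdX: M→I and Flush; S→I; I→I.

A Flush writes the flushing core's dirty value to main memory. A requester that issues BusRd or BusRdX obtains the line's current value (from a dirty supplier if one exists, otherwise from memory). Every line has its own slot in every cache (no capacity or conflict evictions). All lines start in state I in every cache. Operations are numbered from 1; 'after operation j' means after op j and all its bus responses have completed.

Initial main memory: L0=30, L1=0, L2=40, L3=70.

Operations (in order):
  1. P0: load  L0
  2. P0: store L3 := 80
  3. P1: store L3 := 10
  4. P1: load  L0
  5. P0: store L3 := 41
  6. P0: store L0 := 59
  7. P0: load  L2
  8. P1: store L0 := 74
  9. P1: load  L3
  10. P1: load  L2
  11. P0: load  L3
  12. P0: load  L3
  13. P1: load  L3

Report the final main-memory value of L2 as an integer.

memory[L2] = 40

  op1 P0: load  L0 → S/I on L0; bus BusRd; mem=30
  op2 P0: store L3 := 80 → M/I on L3; bus BusRdX; mem=70
  op3 P1: store L3 := 10 → I/M on L3; bus BusRdX Flush; mem=80
  op4 P1: load  L0 → S/S on L0; bus BusRd; mem=30
  op5 P0: store L3 := 41 → M/I on L3; bus BusRdX Flush; mem=10
  op6 P0: store L0 := 59 → M/I on L0; bus BusRdX; mem=30
  op7 P0: load  L2 → S/I on L2; bus BusRd; mem=40
  op8 P1: store L0 := 74 → I/M on L0; bus BusRdX Flush; mem=59
  op9 P1: load  L3 → S/S on L3; bus BusRd Flush; mem=41
  op10 P1: load  L2 → S/S on L2; bus BusRd; mem=40
  op11 P0: load  L3 → S/S on L3; bus (none); mem=41
  op12 P0: load  L3 → S/S on L3; bus (none); mem=41
  op13 P1: load  L3 → S/S on L3; bus (none); mem=41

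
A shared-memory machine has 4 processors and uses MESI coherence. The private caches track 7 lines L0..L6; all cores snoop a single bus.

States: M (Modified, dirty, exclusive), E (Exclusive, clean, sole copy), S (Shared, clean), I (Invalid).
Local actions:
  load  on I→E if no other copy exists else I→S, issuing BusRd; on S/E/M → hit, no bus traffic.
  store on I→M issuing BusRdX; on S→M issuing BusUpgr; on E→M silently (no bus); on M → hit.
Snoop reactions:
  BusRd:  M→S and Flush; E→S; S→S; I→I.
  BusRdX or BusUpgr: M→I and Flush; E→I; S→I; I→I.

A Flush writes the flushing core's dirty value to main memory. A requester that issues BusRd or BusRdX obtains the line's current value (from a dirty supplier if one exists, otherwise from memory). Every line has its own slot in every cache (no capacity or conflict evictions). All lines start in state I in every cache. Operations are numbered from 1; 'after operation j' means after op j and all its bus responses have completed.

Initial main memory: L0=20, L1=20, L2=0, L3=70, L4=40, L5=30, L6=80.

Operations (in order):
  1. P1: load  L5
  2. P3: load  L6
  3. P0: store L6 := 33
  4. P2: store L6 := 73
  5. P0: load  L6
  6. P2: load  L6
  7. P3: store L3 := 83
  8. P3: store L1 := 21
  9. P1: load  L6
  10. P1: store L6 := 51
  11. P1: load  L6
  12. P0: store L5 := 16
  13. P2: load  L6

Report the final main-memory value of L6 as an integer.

memory[L6] = 51

  op1 P1: load  L5 → I/E/I/I on L5; bus BusRd; mem=30
  op2 P3: load  L6 → I/I/I/E on L6; bus BusRd; mem=80
  op3 P0: store L6 := 33 → M/I/I/I on L6; bus BusRdX; mem=80
  op4 P2: store L6 := 73 → I/I/M/I on L6; bus BusRdX Flush; mem=33
  op5 P0: load  L6 → S/I/S/I on L6; bus BusRd Flush; mem=73
  op6 P2: load  L6 → S/I/S/I on L6; bus (none); mem=73
  op7 P3: store L3 := 83 → I/I/I/M on L3; bus BusRdX; mem=70
  op8 P3: store L1 := 21 → I/I/I/M on L1; bus BusRdX; mem=20
  op9 P1: load  L6 → S/S/S/I on L6; bus BusRd; mem=73
  op10 P1: store L6 := 51 → I/M/I/I on L6; bus BusUpgr; mem=73
  op11 P1: load  L6 → I/M/I/I on L6; bus (none); mem=73
  op12 P0: store L5 := 16 → M/I/I/I on L5; bus BusRdX; mem=30
  op13 P2: load  L6 → I/S/S/I on L6; bus BusRd Flush; mem=51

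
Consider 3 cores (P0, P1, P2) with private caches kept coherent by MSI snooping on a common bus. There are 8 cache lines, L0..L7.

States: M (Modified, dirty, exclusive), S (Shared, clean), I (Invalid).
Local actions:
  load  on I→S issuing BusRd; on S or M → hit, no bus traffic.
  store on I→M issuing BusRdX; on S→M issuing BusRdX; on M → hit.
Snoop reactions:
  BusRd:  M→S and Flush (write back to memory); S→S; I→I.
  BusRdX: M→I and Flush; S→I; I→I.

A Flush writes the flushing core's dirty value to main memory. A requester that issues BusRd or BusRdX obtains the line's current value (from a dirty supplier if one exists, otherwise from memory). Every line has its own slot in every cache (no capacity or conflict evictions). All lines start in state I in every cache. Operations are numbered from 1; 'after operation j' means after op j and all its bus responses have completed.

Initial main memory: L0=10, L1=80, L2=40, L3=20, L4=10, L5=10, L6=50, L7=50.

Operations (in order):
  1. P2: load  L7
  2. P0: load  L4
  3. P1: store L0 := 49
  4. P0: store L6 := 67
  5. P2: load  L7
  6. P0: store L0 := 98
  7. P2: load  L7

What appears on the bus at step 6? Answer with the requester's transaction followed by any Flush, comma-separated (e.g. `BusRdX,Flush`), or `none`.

[1] P2: load  L7 | P0:I, P1:I, P2:S(50) | bus: BusRd
[2] P0: load  L4 | P0:S(10), P1:I, P2:I | bus: BusRd
[3] P1: store L0 := 49 | P0:I, P1:M(49), P2:I | bus: BusRdX
[4] P0: store L6 := 67 | P0:M(67), P1:I, P2:I | bus: BusRdX
[5] P2: load  L7 | P0:I, P1:I, P2:S(50) | bus: none
[6] P0: store L0 := 98 | P0:M(98), P1:I, P2:I | bus: BusRdX,Flush
[7] P2: load  L7 | P0:I, P1:I, P2:S(50) | bus: none

bus = BusRdX,Flush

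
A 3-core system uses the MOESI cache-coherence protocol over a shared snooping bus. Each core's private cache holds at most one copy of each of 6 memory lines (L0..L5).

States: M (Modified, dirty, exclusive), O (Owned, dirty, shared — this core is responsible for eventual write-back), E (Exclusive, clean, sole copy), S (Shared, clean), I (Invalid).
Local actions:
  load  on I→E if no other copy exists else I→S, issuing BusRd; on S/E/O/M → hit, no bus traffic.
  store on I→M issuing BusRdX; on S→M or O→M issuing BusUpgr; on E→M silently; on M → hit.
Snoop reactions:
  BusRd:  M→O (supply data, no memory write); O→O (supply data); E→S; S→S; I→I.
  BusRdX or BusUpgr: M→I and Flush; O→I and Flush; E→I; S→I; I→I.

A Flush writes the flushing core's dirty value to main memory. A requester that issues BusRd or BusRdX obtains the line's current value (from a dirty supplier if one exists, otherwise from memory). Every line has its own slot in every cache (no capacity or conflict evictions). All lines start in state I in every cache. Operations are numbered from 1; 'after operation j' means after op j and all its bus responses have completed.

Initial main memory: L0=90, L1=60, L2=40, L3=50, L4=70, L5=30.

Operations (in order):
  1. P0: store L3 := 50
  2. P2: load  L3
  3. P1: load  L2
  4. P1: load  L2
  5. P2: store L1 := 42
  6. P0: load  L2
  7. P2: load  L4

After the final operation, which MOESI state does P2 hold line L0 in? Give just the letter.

[1] P0: store L3 := 50 | P0:M(50), P1:I, P2:I | bus: BusRdX
[2] P2: load  L3 | P0:O(50), P1:I, P2:S(50) | bus: BusRd
[3] P1: load  L2 | P0:I, P1:E(40), P2:I | bus: BusRd
[4] P1: load  L2 | P0:I, P1:E(40), P2:I | bus: none
[5] P2: store L1 := 42 | P0:I, P1:I, P2:M(42) | bus: BusRdX
[6] P0: load  L2 | P0:S(40), P1:S(40), P2:I | bus: BusRd
[7] P2: load  L4 | P0:I, P1:I, P2:E(70) | bus: BusRd

state = I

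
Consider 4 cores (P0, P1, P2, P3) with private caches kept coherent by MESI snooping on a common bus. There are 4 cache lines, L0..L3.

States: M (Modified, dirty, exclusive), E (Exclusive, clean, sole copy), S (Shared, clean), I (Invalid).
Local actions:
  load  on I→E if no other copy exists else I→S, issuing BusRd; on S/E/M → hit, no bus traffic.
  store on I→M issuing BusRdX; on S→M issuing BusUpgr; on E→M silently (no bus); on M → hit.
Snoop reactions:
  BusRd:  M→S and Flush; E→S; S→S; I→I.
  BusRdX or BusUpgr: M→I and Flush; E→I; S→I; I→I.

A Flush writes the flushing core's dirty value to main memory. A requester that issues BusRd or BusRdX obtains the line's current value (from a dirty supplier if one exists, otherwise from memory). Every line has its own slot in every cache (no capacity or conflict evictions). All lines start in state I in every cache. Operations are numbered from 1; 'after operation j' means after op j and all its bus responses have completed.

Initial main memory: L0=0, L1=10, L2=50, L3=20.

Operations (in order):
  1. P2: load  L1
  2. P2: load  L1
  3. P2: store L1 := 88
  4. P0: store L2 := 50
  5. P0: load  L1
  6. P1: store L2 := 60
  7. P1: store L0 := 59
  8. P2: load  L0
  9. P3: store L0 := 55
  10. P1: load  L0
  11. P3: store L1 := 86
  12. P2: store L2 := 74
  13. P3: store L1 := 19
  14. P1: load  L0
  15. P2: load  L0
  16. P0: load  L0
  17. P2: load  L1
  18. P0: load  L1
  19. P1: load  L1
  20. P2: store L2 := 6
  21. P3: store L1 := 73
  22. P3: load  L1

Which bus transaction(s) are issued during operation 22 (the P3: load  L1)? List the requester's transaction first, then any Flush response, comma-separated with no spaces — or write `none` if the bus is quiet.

  op1 P2: load  L1 → I/I/E/I on L1; bus BusRd; mem=10
  op2 P2: load  L1 → I/I/E/I on L1; bus (none); mem=10
  op3 P2: store L1 := 88 → I/I/M/I on L1; bus (none); mem=10
  op4 P0: store L2 := 50 → M/I/I/I on L2; bus BusRdX; mem=50
  op5 P0: load  L1 → S/I/S/I on L1; bus BusRd Flush; mem=88
  op6 P1: store L2 := 60 → I/M/I/I on L2; bus BusRdX Flush; mem=50
  op7 P1: store L0 := 59 → I/M/I/I on L0; bus BusRdX; mem=0
  op8 P2: load  L0 → I/S/S/I on L0; bus BusRd Flush; mem=59
  op9 P3: store L0 := 55 → I/I/I/M on L0; bus BusRdX; mem=59
  op10 P1: load  L0 → I/S/I/S on L0; bus BusRd Flush; mem=55
  op11 P3: store L1 := 86 → I/I/I/M on L1; bus BusRdX; mem=88
  op12 P2: store L2 := 74 → I/I/M/I on L2; bus BusRdX Flush; mem=60
  op13 P3: store L1 := 19 → I/I/I/M on L1; bus (none); mem=88
  op14 P1: load  L0 → I/S/I/S on L0; bus (none); mem=55
  op15 P2: load  L0 → I/S/S/S on L0; bus BusRd; mem=55
  op16 P0: load  L0 → S/S/S/S on L0; bus BusRd; mem=55
  op17 P2: load  L1 → I/I/S/S on L1; bus BusRd Flush; mem=19
  op18 P0: load  L1 → S/I/S/S on L1; bus BusRd; mem=19
  op19 P1: load  L1 → S/S/S/S on L1; bus BusRd; mem=19
  op20 P2: store L2 := 6 → I/I/M/I on L2; bus (none); mem=60
  op21 P3: store L1 := 73 → I/I/I/M on L1; bus BusUpgr; mem=19
  op22 P3: load  L1 → I/I/I/M on L1; bus (none); mem=19

bus = none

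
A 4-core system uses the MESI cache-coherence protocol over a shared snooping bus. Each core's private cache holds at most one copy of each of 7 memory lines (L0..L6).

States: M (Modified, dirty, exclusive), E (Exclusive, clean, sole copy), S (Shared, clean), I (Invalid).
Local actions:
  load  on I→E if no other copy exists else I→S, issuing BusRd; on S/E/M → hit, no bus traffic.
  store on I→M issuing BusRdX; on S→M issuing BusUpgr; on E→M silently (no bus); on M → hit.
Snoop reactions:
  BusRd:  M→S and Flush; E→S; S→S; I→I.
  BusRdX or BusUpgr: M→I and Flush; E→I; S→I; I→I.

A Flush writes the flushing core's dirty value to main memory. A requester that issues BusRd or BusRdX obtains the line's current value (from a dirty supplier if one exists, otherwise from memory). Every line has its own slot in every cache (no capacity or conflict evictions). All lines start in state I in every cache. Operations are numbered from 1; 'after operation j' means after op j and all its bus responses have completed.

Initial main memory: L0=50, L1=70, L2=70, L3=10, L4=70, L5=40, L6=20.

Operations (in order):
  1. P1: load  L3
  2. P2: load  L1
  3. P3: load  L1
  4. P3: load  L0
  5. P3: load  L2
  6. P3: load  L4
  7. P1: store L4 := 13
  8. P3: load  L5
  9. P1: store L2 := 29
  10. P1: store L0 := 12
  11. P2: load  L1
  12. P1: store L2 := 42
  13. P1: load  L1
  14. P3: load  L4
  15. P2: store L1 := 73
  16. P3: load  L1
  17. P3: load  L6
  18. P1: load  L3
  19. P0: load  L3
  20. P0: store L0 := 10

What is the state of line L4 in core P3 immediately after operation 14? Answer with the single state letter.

state = S

[1] P1: load  L3 | P0:I, P1:E(10), P2:I, P3:I | bus: BusRd
[2] P2: load  L1 | P0:I, P1:I, P2:E(70), P3:I | bus: BusRd
[3] P3: load  L1 | P0:I, P1:I, P2:S(70), P3:S(70) | bus: BusRd
[4] P3: load  L0 | P0:I, P1:I, P2:I, P3:E(50) | bus: BusRd
[5] P3: load  L2 | P0:I, P1:I, P2:I, P3:E(70) | bus: BusRd
[6] P3: load  L4 | P0:I, P1:I, P2:I, P3:E(70) | bus: BusRd
[7] P1: store L4 := 13 | P0:I, P1:M(13), P2:I, P3:I | bus: BusRdX
[8] P3: load  L5 | P0:I, P1:I, P2:I, P3:E(40) | bus: BusRd
[9] P1: store L2 := 29 | P0:I, P1:M(29), P2:I, P3:I | bus: BusRdX
[10] P1: store L0 := 12 | P0:I, P1:M(12), P2:I, P3:I | bus: BusRdX
[11] P2: load  L1 | P0:I, P1:I, P2:S(70), P3:S(70) | bus: none
[12] P1: store L2 := 42 | P0:I, P1:M(42), P2:I, P3:I | bus: none
[13] P1: load  L1 | P0:I, P1:S(70), P2:S(70), P3:S(70) | bus: BusRd
[14] P3: load  L4 | P0:I, P1:S(13), P2:I, P3:S(13) | bus: BusRd,Flush
[15] P2: store L1 := 73 | P0:I, P1:I, P2:M(73), P3:I | bus: BusUpgr
[16] P3: load  L1 | P0:I, P1:I, P2:S(73), P3:S(73) | bus: BusRd,Flush
[17] P3: load  L6 | P0:I, P1:I, P2:I, P3:E(20) | bus: BusRd
[18] P1: load  L3 | P0:I, P1:E(10), P2:I, P3:I | bus: none
[19] P0: load  L3 | P0:S(10), P1:S(10), P2:I, P3:I | bus: BusRd
[20] P0: store L0 := 10 | P0:M(10), P1:I, P2:I, P3:I | bus: BusRdX,Flush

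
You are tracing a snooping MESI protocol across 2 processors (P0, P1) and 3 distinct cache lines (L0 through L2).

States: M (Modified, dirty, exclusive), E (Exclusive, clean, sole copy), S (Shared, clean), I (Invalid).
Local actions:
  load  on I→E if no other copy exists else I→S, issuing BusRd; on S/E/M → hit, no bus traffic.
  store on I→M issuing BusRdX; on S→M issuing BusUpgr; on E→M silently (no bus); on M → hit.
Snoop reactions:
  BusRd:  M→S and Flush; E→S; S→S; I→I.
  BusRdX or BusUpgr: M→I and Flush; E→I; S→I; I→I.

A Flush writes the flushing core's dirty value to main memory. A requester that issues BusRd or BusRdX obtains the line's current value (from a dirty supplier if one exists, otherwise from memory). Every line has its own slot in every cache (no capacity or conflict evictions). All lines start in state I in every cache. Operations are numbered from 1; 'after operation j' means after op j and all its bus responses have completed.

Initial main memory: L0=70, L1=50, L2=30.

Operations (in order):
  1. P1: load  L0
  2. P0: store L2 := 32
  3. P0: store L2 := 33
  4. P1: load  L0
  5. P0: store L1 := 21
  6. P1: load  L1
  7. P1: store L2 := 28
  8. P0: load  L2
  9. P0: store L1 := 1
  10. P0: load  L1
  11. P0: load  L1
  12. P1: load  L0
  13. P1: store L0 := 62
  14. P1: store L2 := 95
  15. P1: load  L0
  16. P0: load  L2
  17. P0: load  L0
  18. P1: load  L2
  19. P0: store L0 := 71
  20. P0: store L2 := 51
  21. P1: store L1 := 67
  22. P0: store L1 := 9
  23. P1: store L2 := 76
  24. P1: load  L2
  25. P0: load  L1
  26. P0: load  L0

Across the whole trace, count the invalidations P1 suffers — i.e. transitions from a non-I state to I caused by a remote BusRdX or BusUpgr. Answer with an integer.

invalidations = 4

[1] P1: load  L0 | P0:I, P1:E(70) | bus: BusRd
[2] P0: store L2 := 32 | P0:M(32), P1:I | bus: BusRdX
[3] P0: store L2 := 33 | P0:M(33), P1:I | bus: none
[4] P1: load  L0 | P0:I, P1:E(70) | bus: none
[5] P0: store L1 := 21 | P0:M(21), P1:I | bus: BusRdX
[6] P1: load  L1 | P0:S(21), P1:S(21) | bus: BusRd,Flush
[7] P1: store L2 := 28 | P0:I, P1:M(28) | bus: BusRdX,Flush
[8] P0: load  L2 | P0:S(28), P1:S(28) | bus: BusRd,Flush
[9] P0: store L1 := 1 | P0:M(1), P1:I | bus: BusUpgr
[10] P0: load  L1 | P0:M(1), P1:I | bus: none
[11] P0: load  L1 | P0:M(1), P1:I | bus: none
[12] P1: load  L0 | P0:I, P1:E(70) | bus: none
[13] P1: store L0 := 62 | P0:I, P1:M(62) | bus: none
[14] P1: store L2 := 95 | P0:I, P1:M(95) | bus: BusUpgr
[15] P1: load  L0 | P0:I, P1:M(62) | bus: none
[16] P0: load  L2 | P0:S(95), P1:S(95) | bus: BusRd,Flush
[17] P0: load  L0 | P0:S(62), P1:S(62) | bus: BusRd,Flush
[18] P1: load  L2 | P0:S(95), P1:S(95) | bus: none
[19] P0: store L0 := 71 | P0:M(71), P1:I | bus: BusUpgr
[20] P0: store L2 := 51 | P0:M(51), P1:I | bus: BusUpgr
[21] P1: store L1 := 67 | P0:I, P1:M(67) | bus: BusRdX,Flush
[22] P0: store L1 := 9 | P0:M(9), P1:I | bus: BusRdX,Flush
[23] P1: store L2 := 76 | P0:I, P1:M(76) | bus: BusRdX,Flush
[24] P1: load  L2 | P0:I, P1:M(76) | bus: none
[25] P0: load  L1 | P0:M(9), P1:I | bus: none
[26] P0: load  L0 | P0:M(71), P1:I | bus: none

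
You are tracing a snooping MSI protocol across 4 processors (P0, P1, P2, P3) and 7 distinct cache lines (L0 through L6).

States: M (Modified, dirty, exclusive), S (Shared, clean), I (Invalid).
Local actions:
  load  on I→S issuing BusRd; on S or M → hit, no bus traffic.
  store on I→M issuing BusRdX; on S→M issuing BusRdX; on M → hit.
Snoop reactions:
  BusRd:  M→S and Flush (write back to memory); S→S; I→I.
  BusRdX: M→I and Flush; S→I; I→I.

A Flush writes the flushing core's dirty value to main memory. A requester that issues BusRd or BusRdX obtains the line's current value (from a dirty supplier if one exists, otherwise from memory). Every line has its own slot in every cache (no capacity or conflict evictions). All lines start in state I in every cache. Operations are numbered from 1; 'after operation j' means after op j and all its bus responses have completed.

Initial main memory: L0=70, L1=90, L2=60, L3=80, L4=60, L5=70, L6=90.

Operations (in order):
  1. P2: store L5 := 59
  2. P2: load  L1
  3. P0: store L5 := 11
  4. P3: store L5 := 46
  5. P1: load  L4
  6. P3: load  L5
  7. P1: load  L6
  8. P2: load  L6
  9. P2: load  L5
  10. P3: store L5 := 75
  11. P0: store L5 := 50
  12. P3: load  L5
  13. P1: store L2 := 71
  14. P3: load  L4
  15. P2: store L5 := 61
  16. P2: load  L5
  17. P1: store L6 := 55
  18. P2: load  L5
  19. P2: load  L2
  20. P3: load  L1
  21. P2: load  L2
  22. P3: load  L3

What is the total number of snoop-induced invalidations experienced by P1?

[1] P2: store L5 := 59 | P0:I, P1:I, P2:M(59), P3:I | bus: BusRdX
[2] P2: load  L1 | P0:I, P1:I, P2:S(90), P3:I | bus: BusRd
[3] P0: store L5 := 11 | P0:M(11), P1:I, P2:I, P3:I | bus: BusRdX,Flush
[4] P3: store L5 := 46 | P0:I, P1:I, P2:I, P3:M(46) | bus: BusRdX,Flush
[5] P1: load  L4 | P0:I, P1:S(60), P2:I, P3:I | bus: BusRd
[6] P3: load  L5 | P0:I, P1:I, P2:I, P3:M(46) | bus: none
[7] P1: load  L6 | P0:I, P1:S(90), P2:I, P3:I | bus: BusRd
[8] P2: load  L6 | P0:I, P1:S(90), P2:S(90), P3:I | bus: BusRd
[9] P2: load  L5 | P0:I, P1:I, P2:S(46), P3:S(46) | bus: BusRd,Flush
[10] P3: store L5 := 75 | P0:I, P1:I, P2:I, P3:M(75) | bus: BusRdX
[11] P0: store L5 := 50 | P0:M(50), P1:I, P2:I, P3:I | bus: BusRdX,Flush
[12] P3: load  L5 | P0:S(50), P1:I, P2:I, P3:S(50) | bus: BusRd,Flush
[13] P1: store L2 := 71 | P0:I, P1:M(71), P2:I, P3:I | bus: BusRdX
[14] P3: load  L4 | P0:I, P1:S(60), P2:I, P3:S(60) | bus: BusRd
[15] P2: store L5 := 61 | P0:I, P1:I, P2:M(61), P3:I | bus: BusRdX
[16] P2: load  L5 | P0:I, P1:I, P2:M(61), P3:I | bus: none
[17] P1: store L6 := 55 | P0:I, P1:M(55), P2:I, P3:I | bus: BusRdX
[18] P2: load  L5 | P0:I, P1:I, P2:M(61), P3:I | bus: none
[19] P2: load  L2 | P0:I, P1:S(71), P2:S(71), P3:I | bus: BusRd,Flush
[20] P3: load  L1 | P0:I, P1:I, P2:S(90), P3:S(90) | bus: BusRd
[21] P2: load  L2 | P0:I, P1:S(71), P2:S(71), P3:I | bus: none
[22] P3: load  L3 | P0:I, P1:I, P2:I, P3:S(80) | bus: BusRd

invalidations = 0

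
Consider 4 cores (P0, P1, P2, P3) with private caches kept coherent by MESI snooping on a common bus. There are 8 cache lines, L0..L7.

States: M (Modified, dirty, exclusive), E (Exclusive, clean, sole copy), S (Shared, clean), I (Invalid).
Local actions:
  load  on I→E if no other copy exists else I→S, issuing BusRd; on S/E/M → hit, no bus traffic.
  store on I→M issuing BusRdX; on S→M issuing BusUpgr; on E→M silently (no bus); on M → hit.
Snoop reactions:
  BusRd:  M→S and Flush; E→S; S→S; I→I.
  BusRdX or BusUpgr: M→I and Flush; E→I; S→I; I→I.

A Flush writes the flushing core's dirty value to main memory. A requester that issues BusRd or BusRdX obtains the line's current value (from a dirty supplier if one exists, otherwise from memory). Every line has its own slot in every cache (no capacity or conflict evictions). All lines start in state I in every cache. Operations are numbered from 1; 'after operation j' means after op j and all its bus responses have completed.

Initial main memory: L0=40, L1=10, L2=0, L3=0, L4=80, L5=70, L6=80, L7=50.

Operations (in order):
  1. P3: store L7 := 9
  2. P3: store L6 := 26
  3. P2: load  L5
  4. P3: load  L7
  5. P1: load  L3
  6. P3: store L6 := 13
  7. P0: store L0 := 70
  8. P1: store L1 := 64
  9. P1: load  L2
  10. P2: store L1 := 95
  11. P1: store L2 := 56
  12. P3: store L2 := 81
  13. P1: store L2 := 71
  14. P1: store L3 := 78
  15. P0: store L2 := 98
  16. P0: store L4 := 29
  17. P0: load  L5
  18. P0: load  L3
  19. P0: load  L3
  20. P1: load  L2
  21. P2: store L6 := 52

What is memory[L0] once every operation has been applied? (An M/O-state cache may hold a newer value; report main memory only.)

[1] P3: store L7 := 9 | P0:I, P1:I, P2:I, P3:M(9) | bus: BusRdX
[2] P3: store L6 := 26 | P0:I, P1:I, P2:I, P3:M(26) | bus: BusRdX
[3] P2: load  L5 | P0:I, P1:I, P2:E(70), P3:I | bus: BusRd
[4] P3: load  L7 | P0:I, P1:I, P2:I, P3:M(9) | bus: none
[5] P1: load  L3 | P0:I, P1:E(0), P2:I, P3:I | bus: BusRd
[6] P3: store L6 := 13 | P0:I, P1:I, P2:I, P3:M(13) | bus: none
[7] P0: store L0 := 70 | P0:M(70), P1:I, P2:I, P3:I | bus: BusRdX
[8] P1: store L1 := 64 | P0:I, P1:M(64), P2:I, P3:I | bus: BusRdX
[9] P1: load  L2 | P0:I, P1:E(0), P2:I, P3:I | bus: BusRd
[10] P2: store L1 := 95 | P0:I, P1:I, P2:M(95), P3:I | bus: BusRdX,Flush
[11] P1: store L2 := 56 | P0:I, P1:M(56), P2:I, P3:I | bus: none
[12] P3: store L2 := 81 | P0:I, P1:I, P2:I, P3:M(81) | bus: BusRdX,Flush
[13] P1: store L2 := 71 | P0:I, P1:M(71), P2:I, P3:I | bus: BusRdX,Flush
[14] P1: store L3 := 78 | P0:I, P1:M(78), P2:I, P3:I | bus: none
[15] P0: store L2 := 98 | P0:M(98), P1:I, P2:I, P3:I | bus: BusRdX,Flush
[16] P0: store L4 := 29 | P0:M(29), P1:I, P2:I, P3:I | bus: BusRdX
[17] P0: load  L5 | P0:S(70), P1:I, P2:S(70), P3:I | bus: BusRd
[18] P0: load  L3 | P0:S(78), P1:S(78), P2:I, P3:I | bus: BusRd,Flush
[19] P0: load  L3 | P0:S(78), P1:S(78), P2:I, P3:I | bus: none
[20] P1: load  L2 | P0:S(98), P1:S(98), P2:I, P3:I | bus: BusRd,Flush
[21] P2: store L6 := 52 | P0:I, P1:I, P2:M(52), P3:I | bus: BusRdX,Flush

memory[L0] = 40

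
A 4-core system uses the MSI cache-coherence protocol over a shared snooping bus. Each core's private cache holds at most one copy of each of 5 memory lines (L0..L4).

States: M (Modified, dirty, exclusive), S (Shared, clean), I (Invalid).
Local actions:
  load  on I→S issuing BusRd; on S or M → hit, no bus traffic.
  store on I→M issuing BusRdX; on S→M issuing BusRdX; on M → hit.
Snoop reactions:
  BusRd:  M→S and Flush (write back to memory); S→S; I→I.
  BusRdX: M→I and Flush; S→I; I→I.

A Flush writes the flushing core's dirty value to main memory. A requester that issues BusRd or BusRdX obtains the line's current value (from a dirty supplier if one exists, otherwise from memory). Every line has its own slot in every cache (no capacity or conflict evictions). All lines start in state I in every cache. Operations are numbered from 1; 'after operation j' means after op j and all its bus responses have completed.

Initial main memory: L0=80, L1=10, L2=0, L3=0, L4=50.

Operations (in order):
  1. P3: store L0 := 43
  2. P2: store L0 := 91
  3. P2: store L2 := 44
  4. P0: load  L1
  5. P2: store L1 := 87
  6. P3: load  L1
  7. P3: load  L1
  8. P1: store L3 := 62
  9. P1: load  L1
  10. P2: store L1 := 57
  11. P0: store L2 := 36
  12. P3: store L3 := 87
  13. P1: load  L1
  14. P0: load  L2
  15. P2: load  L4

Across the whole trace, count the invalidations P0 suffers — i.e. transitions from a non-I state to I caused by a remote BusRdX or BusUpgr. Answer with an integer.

invalidations = 1

[1] P3: store L0 := 43 | P0:I, P1:I, P2:I, P3:M(43) | bus: BusRdX
[2] P2: store L0 := 91 | P0:I, P1:I, P2:M(91), P3:I | bus: BusRdX,Flush
[3] P2: store L2 := 44 | P0:I, P1:I, P2:M(44), P3:I | bus: BusRdX
[4] P0: load  L1 | P0:S(10), P1:I, P2:I, P3:I | bus: BusRd
[5] P2: store L1 := 87 | P0:I, P1:I, P2:M(87), P3:I | bus: BusRdX
[6] P3: load  L1 | P0:I, P1:I, P2:S(87), P3:S(87) | bus: BusRd,Flush
[7] P3: load  L1 | P0:I, P1:I, P2:S(87), P3:S(87) | bus: none
[8] P1: store L3 := 62 | P0:I, P1:M(62), P2:I, P3:I | bus: BusRdX
[9] P1: load  L1 | P0:I, P1:S(87), P2:S(87), P3:S(87) | bus: BusRd
[10] P2: store L1 := 57 | P0:I, P1:I, P2:M(57), P3:I | bus: BusRdX
[11] P0: store L2 := 36 | P0:M(36), P1:I, P2:I, P3:I | bus: BusRdX,Flush
[12] P3: store L3 := 87 | P0:I, P1:I, P2:I, P3:M(87) | bus: BusRdX,Flush
[13] P1: load  L1 | P0:I, P1:S(57), P2:S(57), P3:I | bus: BusRd,Flush
[14] P0: load  L2 | P0:M(36), P1:I, P2:I, P3:I | bus: none
[15] P2: load  L4 | P0:I, P1:I, P2:S(50), P3:I | bus: BusRd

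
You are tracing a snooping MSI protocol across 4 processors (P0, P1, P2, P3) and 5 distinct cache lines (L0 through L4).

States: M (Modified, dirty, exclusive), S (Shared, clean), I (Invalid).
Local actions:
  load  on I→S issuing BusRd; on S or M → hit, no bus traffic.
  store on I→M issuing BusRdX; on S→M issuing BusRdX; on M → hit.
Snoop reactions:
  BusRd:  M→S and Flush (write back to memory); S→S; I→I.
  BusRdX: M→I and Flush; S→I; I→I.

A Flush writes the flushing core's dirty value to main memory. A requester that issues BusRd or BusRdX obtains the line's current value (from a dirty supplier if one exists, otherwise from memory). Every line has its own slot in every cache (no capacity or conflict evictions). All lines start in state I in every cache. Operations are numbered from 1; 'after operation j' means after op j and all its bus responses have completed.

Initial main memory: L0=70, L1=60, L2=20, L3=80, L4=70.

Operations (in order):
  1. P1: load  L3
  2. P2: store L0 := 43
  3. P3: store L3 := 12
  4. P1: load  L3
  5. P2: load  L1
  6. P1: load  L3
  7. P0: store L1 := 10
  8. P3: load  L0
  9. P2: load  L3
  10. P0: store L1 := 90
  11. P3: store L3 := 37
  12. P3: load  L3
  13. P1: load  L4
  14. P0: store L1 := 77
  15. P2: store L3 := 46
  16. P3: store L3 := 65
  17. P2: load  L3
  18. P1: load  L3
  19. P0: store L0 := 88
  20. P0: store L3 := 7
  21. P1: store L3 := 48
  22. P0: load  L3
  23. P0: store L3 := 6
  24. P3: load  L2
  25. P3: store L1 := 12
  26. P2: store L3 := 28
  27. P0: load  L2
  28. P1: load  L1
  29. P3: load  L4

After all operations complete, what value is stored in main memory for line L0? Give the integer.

memory[L0] = 43

  op1 P1: load  L3 → I/S/I/I on L3; bus BusRd; mem=80
  op2 P2: store L0 := 43 → I/I/M/I on L0; bus BusRdX; mem=70
  op3 P3: store L3 := 12 → I/I/I/M on L3; bus BusRdX; mem=80
  op4 P1: load  L3 → I/S/I/S on L3; bus BusRd Flush; mem=12
  op5 P2: load  L1 → I/I/S/I on L1; bus BusRd; mem=60
  op6 P1: load  L3 → I/S/I/S on L3; bus (none); mem=12
  op7 P0: store L1 := 10 → M/I/I/I on L1; bus BusRdX; mem=60
  op8 P3: load  L0 → I/I/S/S on L0; bus BusRd Flush; mem=43
  op9 P2: load  L3 → I/S/S/S on L3; bus BusRd; mem=12
  op10 P0: store L1 := 90 → M/I/I/I on L1; bus (none); mem=60
  op11 P3: store L3 := 37 → I/I/I/M on L3; bus BusRdX; mem=12
  op12 P3: load  L3 → I/I/I/M on L3; bus (none); mem=12
  op13 P1: load  L4 → I/S/I/I on L4; bus BusRd; mem=70
  op14 P0: store L1 := 77 → M/I/I/I on L1; bus (none); mem=60
  op15 P2: store L3 := 46 → I/I/M/I on L3; bus BusRdX Flush; mem=37
  op16 P3: store L3 := 65 → I/I/I/M on L3; bus BusRdX Flush; mem=46
  op17 P2: load  L3 → I/I/S/S on L3; bus BusRd Flush; mem=65
  op18 P1: load  L3 → I/S/S/S on L3; bus BusRd; mem=65
  op19 P0: store L0 := 88 → M/I/I/I on L0; bus BusRdX; mem=43
  op20 P0: store L3 := 7 → M/I/I/I on L3; bus BusRdX; mem=65
  op21 P1: store L3 := 48 → I/M/I/I on L3; bus BusRdX Flush; mem=7
  op22 P0: load  L3 → S/S/I/I on L3; bus BusRd Flush; mem=48
  op23 P0: store L3 := 6 → M/I/I/I on L3; bus BusRdX; mem=48
  op24 P3: load  L2 → I/I/I/S on L2; bus BusRd; mem=20
  op25 P3: store L1 := 12 → I/I/I/M on L1; bus BusRdX Flush; mem=77
  op26 P2: store L3 := 28 → I/I/M/I on L3; bus BusRdX Flush; mem=6
  op27 P0: load  L2 → S/I/I/S on L2; bus BusRd; mem=20
  op28 P1: load  L1 → I/S/I/S on L1; bus BusRd Flush; mem=12
  op29 P3: load  L4 → I/S/I/S on L4; bus BusRd; mem=70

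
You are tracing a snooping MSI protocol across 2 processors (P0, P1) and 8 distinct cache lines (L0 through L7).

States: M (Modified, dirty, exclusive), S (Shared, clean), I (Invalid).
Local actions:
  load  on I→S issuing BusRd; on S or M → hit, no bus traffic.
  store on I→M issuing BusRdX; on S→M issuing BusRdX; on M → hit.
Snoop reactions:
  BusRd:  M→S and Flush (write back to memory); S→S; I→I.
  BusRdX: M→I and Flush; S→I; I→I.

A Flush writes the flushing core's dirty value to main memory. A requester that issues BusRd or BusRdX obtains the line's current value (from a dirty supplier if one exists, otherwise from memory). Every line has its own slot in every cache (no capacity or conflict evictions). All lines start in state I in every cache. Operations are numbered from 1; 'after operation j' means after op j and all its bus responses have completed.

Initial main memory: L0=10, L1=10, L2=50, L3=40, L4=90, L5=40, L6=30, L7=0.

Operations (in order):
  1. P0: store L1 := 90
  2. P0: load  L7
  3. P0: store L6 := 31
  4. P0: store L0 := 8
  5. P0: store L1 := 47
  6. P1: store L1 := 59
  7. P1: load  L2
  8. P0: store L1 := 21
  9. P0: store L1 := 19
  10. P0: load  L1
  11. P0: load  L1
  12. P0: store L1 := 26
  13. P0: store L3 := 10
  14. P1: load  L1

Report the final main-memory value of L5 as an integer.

step 1: P0: store L1 := 90  ⟶  MI  (L1)  txn=BusRdX  M[L1]=10
step 2: P0: load  L7  ⟶  SI  (L7)  txn=BusRd  M[L7]=0
step 3: P0: store L6 := 31  ⟶  MI  (L6)  txn=BusRdX  M[L6]=30
step 4: P0: store L0 := 8  ⟶  MI  (L0)  txn=BusRdX  M[L0]=10
step 5: P0: store L1 := 47  ⟶  MI  (L1)  txn=∅  M[L1]=10
step 6: P1: store L1 := 59  ⟶  IM  (L1)  txn=BusRdX+Flush  M[L1]=47
step 7: P1: load  L2  ⟶  IS  (L2)  txn=BusRd  M[L2]=50
step 8: P0: store L1 := 21  ⟶  MI  (L1)  txn=BusRdX+Flush  M[L1]=59
step 9: P0: store L1 := 19  ⟶  MI  (L1)  txn=∅  M[L1]=59
step 10: P0: load  L1  ⟶  MI  (L1)  txn=∅  M[L1]=59
step 11: P0: load  L1  ⟶  MI  (L1)  txn=∅  M[L1]=59
step 12: P0: store L1 := 26  ⟶  MI  (L1)  txn=∅  M[L1]=59
step 13: P0: store L3 := 10  ⟶  MI  (L3)  txn=BusRdX  M[L3]=40
step 14: P1: load  L1  ⟶  SS  (L1)  txn=BusRd+Flush  M[L1]=26

memory[L5] = 40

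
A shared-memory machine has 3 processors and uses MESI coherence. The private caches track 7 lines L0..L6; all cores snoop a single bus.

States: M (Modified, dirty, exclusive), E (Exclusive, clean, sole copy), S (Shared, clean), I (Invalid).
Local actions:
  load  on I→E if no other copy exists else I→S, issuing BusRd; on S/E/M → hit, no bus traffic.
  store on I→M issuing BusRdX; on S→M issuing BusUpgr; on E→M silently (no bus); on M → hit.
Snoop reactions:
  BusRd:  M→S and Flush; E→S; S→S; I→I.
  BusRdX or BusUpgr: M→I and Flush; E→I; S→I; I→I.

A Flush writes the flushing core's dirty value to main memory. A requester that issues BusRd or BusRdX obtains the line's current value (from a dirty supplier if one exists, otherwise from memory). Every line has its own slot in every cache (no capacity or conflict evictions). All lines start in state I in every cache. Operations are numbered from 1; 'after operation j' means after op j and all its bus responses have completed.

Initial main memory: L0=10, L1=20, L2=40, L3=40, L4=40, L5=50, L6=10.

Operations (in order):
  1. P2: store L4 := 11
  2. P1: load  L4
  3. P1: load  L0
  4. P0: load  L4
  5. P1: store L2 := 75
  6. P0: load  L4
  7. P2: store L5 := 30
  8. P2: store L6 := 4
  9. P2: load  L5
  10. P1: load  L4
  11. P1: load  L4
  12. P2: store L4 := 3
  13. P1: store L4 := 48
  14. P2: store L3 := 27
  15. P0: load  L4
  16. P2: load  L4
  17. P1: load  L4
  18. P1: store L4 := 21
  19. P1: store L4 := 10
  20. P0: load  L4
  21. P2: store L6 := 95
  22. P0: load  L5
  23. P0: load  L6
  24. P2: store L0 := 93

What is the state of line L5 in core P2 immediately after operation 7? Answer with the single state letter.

state = M

  op1 P2: store L4 := 11 → I/I/M on L4; bus BusRdX; mem=40
  op2 P1: load  L4 → I/S/S on L4; bus BusRd Flush; mem=11
  op3 P1: load  L0 → I/E/I on L0; bus BusRd; mem=10
  op4 P0: load  L4 → S/S/S on L4; bus BusRd; mem=11
  op5 P1: store L2 := 75 → I/M/I on L2; bus BusRdX; mem=40
  op6 P0: load  L4 → S/S/S on L4; bus (none); mem=11
  op7 P2: store L5 := 30 → I/I/M on L5; bus BusRdX; mem=50
  op8 P2: store L6 := 4 → I/I/M on L6; bus BusRdX; mem=10
  op9 P2: load  L5 → I/I/M on L5; bus (none); mem=50
  op10 P1: load  L4 → S/S/S on L4; bus (none); mem=11
  op11 P1: load  L4 → S/S/S on L4; bus (none); mem=11
  op12 P2: store L4 := 3 → I/I/M on L4; bus BusUpgr; mem=11
  op13 P1: store L4 := 48 → I/M/I on L4; bus BusRdX Flush; mem=3
  op14 P2: store L3 := 27 → I/I/M on L3; bus BusRdX; mem=40
  op15 P0: load  L4 → S/S/I on L4; bus BusRd Flush; mem=48
  op16 P2: load  L4 → S/S/S on L4; bus BusRd; mem=48
  op17 P1: load  L4 → S/S/S on L4; bus (none); mem=48
  op18 P1: store L4 := 21 → I/M/I on L4; bus BusUpgr; mem=48
  op19 P1: store L4 := 10 → I/M/I on L4; bus (none); mem=48
  op20 P0: load  L4 → S/S/I on L4; bus BusRd Flush; mem=10
  op21 P2: store L6 := 95 → I/I/M on L6; bus (none); mem=10
  op22 P0: load  L5 → S/I/S on L5; bus BusRd Flush; mem=30
  op23 P0: load  L6 → S/I/S on L6; bus BusRd Flush; mem=95
  op24 P2: store L0 := 93 → I/I/M on L0; bus BusRdX; mem=10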